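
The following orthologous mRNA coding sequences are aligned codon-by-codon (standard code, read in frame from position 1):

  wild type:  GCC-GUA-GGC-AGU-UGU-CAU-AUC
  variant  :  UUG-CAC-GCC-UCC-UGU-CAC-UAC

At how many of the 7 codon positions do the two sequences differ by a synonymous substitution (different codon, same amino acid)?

Codon 1: GCC Ala / UUG Leu — nonsynonymous.
Codon 2: GUA Val / CAC His — nonsynonymous.
Codon 3: GGC Gly / GCC Ala — nonsynonymous.
Codon 4: AGU Ser / UCC Ser — synonymous.
Codon 5: UGU Cys / UGU Cys — identical.
Codon 6: CAU His / CAC His — synonymous.
Codon 7: AUC Ile / UAC Tyr — nonsynonymous.
Synonymous differences: 2.

2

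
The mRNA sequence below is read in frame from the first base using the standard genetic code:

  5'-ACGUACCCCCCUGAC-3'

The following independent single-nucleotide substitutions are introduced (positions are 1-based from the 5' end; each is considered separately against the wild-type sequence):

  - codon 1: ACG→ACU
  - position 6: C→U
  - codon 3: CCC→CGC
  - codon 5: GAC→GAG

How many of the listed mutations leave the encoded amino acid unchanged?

2

Codon 1: ACG (Thr) → ACU (Thr) — synonymous.
Codon 2: UAC (Tyr) → UAU (Tyr) — synonymous.
Codon 3: CCC (Pro) → CGC (Arg) — missense.
Codon 5: GAC (Asp) → GAG (Glu) — missense.
Synonymous: 2 of 4.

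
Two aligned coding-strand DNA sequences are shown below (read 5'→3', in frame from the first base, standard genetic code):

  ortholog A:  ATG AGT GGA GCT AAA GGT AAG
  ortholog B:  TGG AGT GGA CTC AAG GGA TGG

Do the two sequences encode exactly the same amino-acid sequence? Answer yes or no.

Codon 1: ATG Met / TGG Trp — nonsynonymous.
Codon 2: AGT Ser / AGT Ser — identical.
Codon 3: GGA Gly / GGA Gly — identical.
Codon 4: GCT Ala / CTC Leu — nonsynonymous.
Codon 5: AAA Lys / AAG Lys — synonymous.
Codon 6: GGT Gly / GGA Gly — synonymous.
Codon 7: AAG Lys / TGG Trp — nonsynonymous.
Nonsynonymous differences: 3 → different protein.

no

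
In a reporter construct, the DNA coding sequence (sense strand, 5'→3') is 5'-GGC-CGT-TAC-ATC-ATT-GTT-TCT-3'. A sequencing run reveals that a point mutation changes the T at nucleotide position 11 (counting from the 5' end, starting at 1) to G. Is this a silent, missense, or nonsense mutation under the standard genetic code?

Position 11 falls in codon 4: ATC → Ile.
After the substitution the codon is AGC → Ser.
Ile ≠ Ser, so this is a missense mutation.

missense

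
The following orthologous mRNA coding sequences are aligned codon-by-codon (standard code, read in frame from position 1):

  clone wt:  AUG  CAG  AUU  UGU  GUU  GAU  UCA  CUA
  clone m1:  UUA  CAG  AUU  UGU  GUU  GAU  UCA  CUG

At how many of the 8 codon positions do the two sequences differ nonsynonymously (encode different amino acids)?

1

Codon 1: AUG Met / UUA Leu — nonsynonymous.
Codon 2: CAG Gln / CAG Gln — identical.
Codon 3: AUU Ile / AUU Ile — identical.
Codon 4: UGU Cys / UGU Cys — identical.
Codon 5: GUU Val / GUU Val — identical.
Codon 6: GAU Asp / GAU Asp — identical.
Codon 7: UCA Ser / UCA Ser — identical.
Codon 8: CUA Leu / CUG Leu — synonymous.
Nonsynonymous differences: 1.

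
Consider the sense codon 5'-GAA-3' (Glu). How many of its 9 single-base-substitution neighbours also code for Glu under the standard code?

1

Position 1: none → 0 synonymous.
Position 2: none → 0 synonymous.
Position 3: GAG → 1 synonymous.
Total: 0 + 0 + 1 = 1.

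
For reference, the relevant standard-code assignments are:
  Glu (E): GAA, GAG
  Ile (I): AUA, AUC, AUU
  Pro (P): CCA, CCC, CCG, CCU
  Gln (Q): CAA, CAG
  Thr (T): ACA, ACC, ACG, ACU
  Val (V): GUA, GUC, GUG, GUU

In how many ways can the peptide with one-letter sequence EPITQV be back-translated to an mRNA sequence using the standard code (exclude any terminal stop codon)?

Glu: 2 codons.
Pro: 4 codons.
Ile: 3 codons.
Thr: 4 codons.
Gln: 2 codons.
Val: 4 codons.
2 × 4 × 3 × 4 × 2 × 4 = 768.

768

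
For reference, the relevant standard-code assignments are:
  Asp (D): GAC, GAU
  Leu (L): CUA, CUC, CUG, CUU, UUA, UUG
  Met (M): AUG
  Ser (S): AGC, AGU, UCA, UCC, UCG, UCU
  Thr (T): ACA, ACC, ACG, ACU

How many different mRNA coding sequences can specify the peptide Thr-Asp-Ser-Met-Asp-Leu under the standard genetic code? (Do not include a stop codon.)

Thr: 4 codons.
Asp: 2 codons.
Ser: 6 codons.
Met: 1 codon.
Asp: 2 codons.
Leu: 6 codons.
4 × 2 × 6 × 1 × 2 × 6 = 576.

576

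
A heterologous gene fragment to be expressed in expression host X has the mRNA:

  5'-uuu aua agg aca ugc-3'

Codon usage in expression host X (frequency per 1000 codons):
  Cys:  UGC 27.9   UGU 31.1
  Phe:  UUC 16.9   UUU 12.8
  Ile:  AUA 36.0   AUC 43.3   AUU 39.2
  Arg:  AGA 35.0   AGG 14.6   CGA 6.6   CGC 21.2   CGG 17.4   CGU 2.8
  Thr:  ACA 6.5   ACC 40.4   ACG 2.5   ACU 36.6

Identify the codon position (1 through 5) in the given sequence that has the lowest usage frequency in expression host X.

4

Codon 1 UUU (Phe): 12.8 per 1000.
Codon 2 AUA (Ile): 36.0 per 1000.
Codon 3 AGG (Arg): 14.6 per 1000.
Codon 4 ACA (Thr): 6.5 per 1000.
Codon 5 UGC (Cys): 27.9 per 1000.
Lowest frequency is 6.5 at codon 4.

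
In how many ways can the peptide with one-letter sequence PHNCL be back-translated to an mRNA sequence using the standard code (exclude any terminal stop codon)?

192

Pro: 4 codons.
His: 2 codons.
Asn: 2 codons.
Cys: 2 codons.
Leu: 6 codons.
4 × 2 × 2 × 2 × 6 = 192.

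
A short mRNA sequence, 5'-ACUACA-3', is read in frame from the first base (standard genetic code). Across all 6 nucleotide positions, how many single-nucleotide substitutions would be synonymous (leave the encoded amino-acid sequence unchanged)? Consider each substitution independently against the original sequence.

Codon 1 (ACU, Thr): 3 synonymous substitutions.
Codon 2 (ACA, Thr): 3 synonymous substitutions.
Total: 3 + 3 = 6.

6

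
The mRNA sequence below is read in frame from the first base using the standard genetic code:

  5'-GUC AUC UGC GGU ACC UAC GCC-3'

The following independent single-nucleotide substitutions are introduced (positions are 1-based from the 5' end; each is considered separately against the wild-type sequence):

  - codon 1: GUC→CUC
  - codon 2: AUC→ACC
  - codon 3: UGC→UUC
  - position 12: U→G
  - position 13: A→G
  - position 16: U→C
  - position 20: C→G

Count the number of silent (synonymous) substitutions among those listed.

1

Codon 1: GUC (Val) → CUC (Leu) — missense.
Codon 2: AUC (Ile) → ACC (Thr) — missense.
Codon 3: UGC (Cys) → UUC (Phe) — missense.
Codon 4: GGU (Gly) → GGG (Gly) — synonymous.
Codon 5: ACC (Thr) → GCC (Ala) — missense.
Codon 6: UAC (Tyr) → CAC (His) — missense.
Codon 7: GCC (Ala) → GGC (Gly) — missense.
Synonymous: 1 of 7.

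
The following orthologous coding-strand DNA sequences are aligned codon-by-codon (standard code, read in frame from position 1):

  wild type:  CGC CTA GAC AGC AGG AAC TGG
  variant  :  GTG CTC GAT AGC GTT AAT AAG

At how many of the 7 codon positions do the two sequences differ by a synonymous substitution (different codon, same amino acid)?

Codon 1: CGC Arg / GTG Val — nonsynonymous.
Codon 2: CTA Leu / CTC Leu — synonymous.
Codon 3: GAC Asp / GAT Asp — synonymous.
Codon 4: AGC Ser / AGC Ser — identical.
Codon 5: AGG Arg / GTT Val — nonsynonymous.
Codon 6: AAC Asn / AAT Asn — synonymous.
Codon 7: TGG Trp / AAG Lys — nonsynonymous.
Synonymous differences: 3.

3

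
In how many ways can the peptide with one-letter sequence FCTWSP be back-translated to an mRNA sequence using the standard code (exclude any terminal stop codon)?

384

Phe: 2 codons.
Cys: 2 codons.
Thr: 4 codons.
Trp: 1 codon.
Ser: 6 codons.
Pro: 4 codons.
2 × 2 × 4 × 1 × 6 × 4 = 384.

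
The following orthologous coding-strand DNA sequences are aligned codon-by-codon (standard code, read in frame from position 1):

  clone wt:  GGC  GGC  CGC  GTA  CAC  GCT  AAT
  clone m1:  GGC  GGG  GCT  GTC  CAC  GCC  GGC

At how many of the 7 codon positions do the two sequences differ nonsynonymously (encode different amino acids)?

2

Codon 1: GGC Gly / GGC Gly — identical.
Codon 2: GGC Gly / GGG Gly — synonymous.
Codon 3: CGC Arg / GCT Ala — nonsynonymous.
Codon 4: GTA Val / GTC Val — synonymous.
Codon 5: CAC His / CAC His — identical.
Codon 6: GCT Ala / GCC Ala — synonymous.
Codon 7: AAT Asn / GGC Gly — nonsynonymous.
Nonsynonymous differences: 2.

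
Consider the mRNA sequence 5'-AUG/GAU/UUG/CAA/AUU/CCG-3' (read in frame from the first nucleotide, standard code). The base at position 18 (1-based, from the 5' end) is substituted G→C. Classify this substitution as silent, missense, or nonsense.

Position 18 falls in codon 6: CCG → Pro.
After the substitution the codon is CCC → Pro.
Both encode Pro, so the change is synonymous.

silent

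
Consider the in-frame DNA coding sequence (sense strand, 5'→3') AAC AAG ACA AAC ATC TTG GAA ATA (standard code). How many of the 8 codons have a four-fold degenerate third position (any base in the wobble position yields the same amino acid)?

Codon 1 AAC (Asn): third position 2-fold.
Codon 2 AAG (Lys): third position 2-fold.
Codon 3 ACA (Thr): third position 4-fold.
Codon 4 AAC (Asn): third position 2-fold.
Codon 5 ATC (Ile): third position 3-fold.
Codon 6 TTG (Leu): third position 2-fold.
Codon 7 GAA (Glu): third position 2-fold.
Codon 8 ATA (Ile): third position 3-fold.
Four-fold degenerate third positions: 1.

1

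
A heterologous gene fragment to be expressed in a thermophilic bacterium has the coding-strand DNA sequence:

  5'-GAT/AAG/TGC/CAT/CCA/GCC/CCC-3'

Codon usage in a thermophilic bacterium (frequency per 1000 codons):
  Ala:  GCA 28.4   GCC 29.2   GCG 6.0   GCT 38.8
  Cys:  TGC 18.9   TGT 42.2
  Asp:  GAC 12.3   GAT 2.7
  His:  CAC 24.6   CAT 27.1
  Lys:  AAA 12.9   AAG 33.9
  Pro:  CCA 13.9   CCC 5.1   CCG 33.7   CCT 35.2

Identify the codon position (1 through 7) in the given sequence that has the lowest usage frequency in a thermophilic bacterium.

1

Codon 1 GAT (Asp): 2.7 per 1000.
Codon 2 AAG (Lys): 33.9 per 1000.
Codon 3 TGC (Cys): 18.9 per 1000.
Codon 4 CAT (His): 27.1 per 1000.
Codon 5 CCA (Pro): 13.9 per 1000.
Codon 6 GCC (Ala): 29.2 per 1000.
Codon 7 CCC (Pro): 5.1 per 1000.
Lowest frequency is 2.7 at codon 1.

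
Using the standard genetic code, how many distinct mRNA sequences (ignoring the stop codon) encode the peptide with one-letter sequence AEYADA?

512

Ala: 4 codons.
Glu: 2 codons.
Tyr: 2 codons.
Ala: 4 codons.
Asp: 2 codons.
Ala: 4 codons.
4 × 2 × 2 × 4 × 2 × 4 = 512.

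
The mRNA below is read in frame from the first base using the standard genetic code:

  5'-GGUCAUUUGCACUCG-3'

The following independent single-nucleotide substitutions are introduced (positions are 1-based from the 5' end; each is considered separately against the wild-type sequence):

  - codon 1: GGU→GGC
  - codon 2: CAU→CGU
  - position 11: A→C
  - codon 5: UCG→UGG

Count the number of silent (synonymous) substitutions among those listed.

Codon 1: GGU (Gly) → GGC (Gly) — synonymous.
Codon 2: CAU (His) → CGU (Arg) — missense.
Codon 4: CAC (His) → CCC (Pro) — missense.
Codon 5: UCG (Ser) → UGG (Trp) — missense.
Synonymous: 1 of 4.

1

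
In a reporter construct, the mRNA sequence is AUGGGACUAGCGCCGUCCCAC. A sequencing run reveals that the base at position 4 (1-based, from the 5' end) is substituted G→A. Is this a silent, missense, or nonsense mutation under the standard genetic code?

missense

Position 4 falls in codon 2: GGA → Gly.
After the substitution the codon is AGA → Arg.
Gly ≠ Arg, so this is a missense mutation.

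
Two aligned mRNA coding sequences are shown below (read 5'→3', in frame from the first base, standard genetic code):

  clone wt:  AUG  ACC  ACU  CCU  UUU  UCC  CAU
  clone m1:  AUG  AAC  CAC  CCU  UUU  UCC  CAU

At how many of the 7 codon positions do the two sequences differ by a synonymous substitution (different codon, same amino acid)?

0

Codon 1: AUG Met / AUG Met — identical.
Codon 2: ACC Thr / AAC Asn — nonsynonymous.
Codon 3: ACU Thr / CAC His — nonsynonymous.
Codon 4: CCU Pro / CCU Pro — identical.
Codon 5: UUU Phe / UUU Phe — identical.
Codon 6: UCC Ser / UCC Ser — identical.
Codon 7: CAU His / CAU His — identical.
Synonymous differences: 0.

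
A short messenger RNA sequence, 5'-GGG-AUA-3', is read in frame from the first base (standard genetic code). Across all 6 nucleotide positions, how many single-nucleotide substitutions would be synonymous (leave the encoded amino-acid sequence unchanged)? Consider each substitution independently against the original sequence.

Codon 1 (GGG, Gly): 3 synonymous substitutions.
Codon 2 (AUA, Ile): 2 synonymous substitutions.
Total: 3 + 2 = 5.

5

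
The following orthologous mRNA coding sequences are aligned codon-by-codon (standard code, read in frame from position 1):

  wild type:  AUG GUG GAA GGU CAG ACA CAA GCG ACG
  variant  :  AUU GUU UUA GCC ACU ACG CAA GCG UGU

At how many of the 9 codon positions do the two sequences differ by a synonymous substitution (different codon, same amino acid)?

2

Codon 1: AUG Met / AUU Ile — nonsynonymous.
Codon 2: GUG Val / GUU Val — synonymous.
Codon 3: GAA Glu / UUA Leu — nonsynonymous.
Codon 4: GGU Gly / GCC Ala — nonsynonymous.
Codon 5: CAG Gln / ACU Thr — nonsynonymous.
Codon 6: ACA Thr / ACG Thr — synonymous.
Codon 7: CAA Gln / CAA Gln — identical.
Codon 8: GCG Ala / GCG Ala — identical.
Codon 9: ACG Thr / UGU Cys — nonsynonymous.
Synonymous differences: 2.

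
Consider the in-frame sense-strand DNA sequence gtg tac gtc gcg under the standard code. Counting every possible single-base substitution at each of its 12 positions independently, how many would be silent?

10

Codon 1 (GTG, Val): 3 synonymous substitutions.
Codon 2 (TAC, Tyr): 1 synonymous substitution.
Codon 3 (GTC, Val): 3 synonymous substitutions.
Codon 4 (GCG, Ala): 3 synonymous substitutions.
Total: 3 + 1 + 3 + 3 = 10.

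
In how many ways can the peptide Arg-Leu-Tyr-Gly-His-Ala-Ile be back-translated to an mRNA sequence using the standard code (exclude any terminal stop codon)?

6912

Arg: 6 codons.
Leu: 6 codons.
Tyr: 2 codons.
Gly: 4 codons.
His: 2 codons.
Ala: 4 codons.
Ile: 3 codons.
6 × 6 × 2 × 4 × 2 × 4 × 3 = 6912.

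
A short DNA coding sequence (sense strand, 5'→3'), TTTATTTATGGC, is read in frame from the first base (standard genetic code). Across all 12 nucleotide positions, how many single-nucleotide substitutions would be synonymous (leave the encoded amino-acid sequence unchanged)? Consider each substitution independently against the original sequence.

7

Codon 1 (TTT, Phe): 1 synonymous substitution.
Codon 2 (ATT, Ile): 2 synonymous substitutions.
Codon 3 (TAT, Tyr): 1 synonymous substitution.
Codon 4 (GGC, Gly): 3 synonymous substitutions.
Total: 1 + 2 + 1 + 3 = 7.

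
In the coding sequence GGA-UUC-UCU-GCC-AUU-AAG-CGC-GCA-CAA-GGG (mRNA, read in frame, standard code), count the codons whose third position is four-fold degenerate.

Codon 1 GGA (Gly): third position 4-fold.
Codon 2 UUC (Phe): third position 2-fold.
Codon 3 UCU (Ser): third position 4-fold.
Codon 4 GCC (Ala): third position 4-fold.
Codon 5 AUU (Ile): third position 3-fold.
Codon 6 AAG (Lys): third position 2-fold.
Codon 7 CGC (Arg): third position 4-fold.
Codon 8 GCA (Ala): third position 4-fold.
Codon 9 CAA (Gln): third position 2-fold.
Codon 10 GGG (Gly): third position 4-fold.
Four-fold degenerate third positions: 6.

6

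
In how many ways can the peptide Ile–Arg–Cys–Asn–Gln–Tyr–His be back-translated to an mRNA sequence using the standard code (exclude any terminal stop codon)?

576

Ile: 3 codons.
Arg: 6 codons.
Cys: 2 codons.
Asn: 2 codons.
Gln: 2 codons.
Tyr: 2 codons.
His: 2 codons.
3 × 6 × 2 × 2 × 2 × 2 × 2 = 576.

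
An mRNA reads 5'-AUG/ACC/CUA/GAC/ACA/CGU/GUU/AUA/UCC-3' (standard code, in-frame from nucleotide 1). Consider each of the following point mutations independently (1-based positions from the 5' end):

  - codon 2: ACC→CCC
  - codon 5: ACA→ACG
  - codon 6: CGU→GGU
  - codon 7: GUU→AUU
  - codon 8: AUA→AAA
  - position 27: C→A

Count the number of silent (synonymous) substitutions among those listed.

Codon 2: ACC (Thr) → CCC (Pro) — missense.
Codon 5: ACA (Thr) → ACG (Thr) — synonymous.
Codon 6: CGU (Arg) → GGU (Gly) — missense.
Codon 7: GUU (Val) → AUU (Ile) — missense.
Codon 8: AUA (Ile) → AAA (Lys) — missense.
Codon 9: UCC (Ser) → UCA (Ser) — synonymous.
Synonymous: 2 of 6.

2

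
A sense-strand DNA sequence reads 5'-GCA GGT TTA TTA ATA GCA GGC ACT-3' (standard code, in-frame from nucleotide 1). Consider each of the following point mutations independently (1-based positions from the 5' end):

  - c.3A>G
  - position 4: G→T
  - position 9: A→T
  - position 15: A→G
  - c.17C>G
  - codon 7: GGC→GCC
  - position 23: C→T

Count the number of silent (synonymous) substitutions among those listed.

1

Codon 1: GCA (Ala) → GCG (Ala) — synonymous.
Codon 2: GGT (Gly) → TGT (Cys) — missense.
Codon 3: TTA (Leu) → TTT (Phe) — missense.
Codon 5: ATA (Ile) → ATG (Met) — missense.
Codon 6: GCA (Ala) → GGA (Gly) — missense.
Codon 7: GGC (Gly) → GCC (Ala) — missense.
Codon 8: ACT (Thr) → ATT (Ile) — missense.
Synonymous: 1 of 7.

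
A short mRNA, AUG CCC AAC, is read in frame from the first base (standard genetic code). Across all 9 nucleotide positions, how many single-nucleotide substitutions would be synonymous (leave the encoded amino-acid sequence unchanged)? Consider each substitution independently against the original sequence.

4

Codon 1 (AUG, Met): 0 synonymous substitutions.
Codon 2 (CCC, Pro): 3 synonymous substitutions.
Codon 3 (AAC, Asn): 1 synonymous substitution.
Total: 0 + 3 + 1 = 4.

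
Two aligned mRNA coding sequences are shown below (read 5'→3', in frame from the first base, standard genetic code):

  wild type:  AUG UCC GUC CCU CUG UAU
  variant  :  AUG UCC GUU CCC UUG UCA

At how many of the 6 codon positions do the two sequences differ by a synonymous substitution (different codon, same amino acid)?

3

Codon 1: AUG Met / AUG Met — identical.
Codon 2: UCC Ser / UCC Ser — identical.
Codon 3: GUC Val / GUU Val — synonymous.
Codon 4: CCU Pro / CCC Pro — synonymous.
Codon 5: CUG Leu / UUG Leu — synonymous.
Codon 6: UAU Tyr / UCA Ser — nonsynonymous.
Synonymous differences: 3.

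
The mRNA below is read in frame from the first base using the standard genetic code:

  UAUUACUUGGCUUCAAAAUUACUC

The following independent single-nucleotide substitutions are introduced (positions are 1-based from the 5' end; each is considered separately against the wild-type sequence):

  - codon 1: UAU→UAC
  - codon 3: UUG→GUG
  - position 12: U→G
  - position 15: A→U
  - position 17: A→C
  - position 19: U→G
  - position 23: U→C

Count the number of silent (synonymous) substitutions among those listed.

Codon 1: UAU (Tyr) → UAC (Tyr) — synonymous.
Codon 3: UUG (Leu) → GUG (Val) — missense.
Codon 4: GCU (Ala) → GCG (Ala) — synonymous.
Codon 5: UCA (Ser) → UCU (Ser) — synonymous.
Codon 6: AAA (Lys) → ACA (Thr) — missense.
Codon 7: UUA (Leu) → GUA (Val) — missense.
Codon 8: CUC (Leu) → CCC (Pro) — missense.
Synonymous: 3 of 7.

3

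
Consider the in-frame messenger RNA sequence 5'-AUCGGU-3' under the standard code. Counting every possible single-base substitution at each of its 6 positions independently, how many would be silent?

Codon 1 (AUC, Ile): 2 synonymous substitutions.
Codon 2 (GGU, Gly): 3 synonymous substitutions.
Total: 2 + 3 = 5.

5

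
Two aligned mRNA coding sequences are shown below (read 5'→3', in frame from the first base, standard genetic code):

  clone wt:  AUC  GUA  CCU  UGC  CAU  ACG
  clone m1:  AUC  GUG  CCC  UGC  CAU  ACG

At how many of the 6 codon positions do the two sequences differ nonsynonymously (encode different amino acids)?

Codon 1: AUC Ile / AUC Ile — identical.
Codon 2: GUA Val / GUG Val — synonymous.
Codon 3: CCU Pro / CCC Pro — synonymous.
Codon 4: UGC Cys / UGC Cys — identical.
Codon 5: CAU His / CAU His — identical.
Codon 6: ACG Thr / ACG Thr — identical.
Nonsynonymous differences: 0.

0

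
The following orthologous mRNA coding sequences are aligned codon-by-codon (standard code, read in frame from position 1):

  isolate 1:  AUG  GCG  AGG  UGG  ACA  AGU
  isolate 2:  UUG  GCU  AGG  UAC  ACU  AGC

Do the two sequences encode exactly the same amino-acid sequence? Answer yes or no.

Codon 1: AUG Met / UUG Leu — nonsynonymous.
Codon 2: GCG Ala / GCU Ala — synonymous.
Codon 3: AGG Arg / AGG Arg — identical.
Codon 4: UGG Trp / UAC Tyr — nonsynonymous.
Codon 5: ACA Thr / ACU Thr — synonymous.
Codon 6: AGU Ser / AGC Ser — synonymous.
Nonsynonymous differences: 2 → different protein.

no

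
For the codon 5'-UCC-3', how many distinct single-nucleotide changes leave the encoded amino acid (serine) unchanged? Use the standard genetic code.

Position 1: none → 0 synonymous.
Position 2: none → 0 synonymous.
Position 3: UCU, UCA, UCG → 3 synonymous.
Total: 0 + 0 + 3 = 3.

3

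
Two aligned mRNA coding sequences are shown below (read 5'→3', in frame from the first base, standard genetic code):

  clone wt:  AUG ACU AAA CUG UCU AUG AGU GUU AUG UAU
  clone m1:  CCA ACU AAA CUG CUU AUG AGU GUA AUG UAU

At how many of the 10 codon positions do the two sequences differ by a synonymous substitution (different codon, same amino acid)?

Codon 1: AUG Met / CCA Pro — nonsynonymous.
Codon 2: ACU Thr / ACU Thr — identical.
Codon 3: AAA Lys / AAA Lys — identical.
Codon 4: CUG Leu / CUG Leu — identical.
Codon 5: UCU Ser / CUU Leu — nonsynonymous.
Codon 6: AUG Met / AUG Met — identical.
Codon 7: AGU Ser / AGU Ser — identical.
Codon 8: GUU Val / GUA Val — synonymous.
Codon 9: AUG Met / AUG Met — identical.
Codon 10: UAU Tyr / UAU Tyr — identical.
Synonymous differences: 1.

1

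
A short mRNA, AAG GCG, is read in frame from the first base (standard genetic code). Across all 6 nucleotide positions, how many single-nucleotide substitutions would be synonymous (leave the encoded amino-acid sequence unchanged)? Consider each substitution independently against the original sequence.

Codon 1 (AAG, Lys): 1 synonymous substitution.
Codon 2 (GCG, Ala): 3 synonymous substitutions.
Total: 1 + 3 = 4.

4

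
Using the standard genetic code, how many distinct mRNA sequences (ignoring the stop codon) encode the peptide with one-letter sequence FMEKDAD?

128

Phe: 2 codons.
Met: 1 codon.
Glu: 2 codons.
Lys: 2 codons.
Asp: 2 codons.
Ala: 4 codons.
Asp: 2 codons.
2 × 1 × 2 × 2 × 2 × 4 × 2 = 128.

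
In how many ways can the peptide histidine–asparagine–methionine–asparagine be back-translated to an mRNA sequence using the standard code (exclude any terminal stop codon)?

His: 2 codons.
Asn: 2 codons.
Met: 1 codon.
Asn: 2 codons.
2 × 2 × 1 × 2 = 8.

8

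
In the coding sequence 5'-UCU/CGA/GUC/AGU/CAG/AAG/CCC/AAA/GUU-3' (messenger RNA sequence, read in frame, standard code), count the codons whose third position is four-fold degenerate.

Codon 1 UCU (Ser): third position 4-fold.
Codon 2 CGA (Arg): third position 4-fold.
Codon 3 GUC (Val): third position 4-fold.
Codon 4 AGU (Ser): third position 2-fold.
Codon 5 CAG (Gln): third position 2-fold.
Codon 6 AAG (Lys): third position 2-fold.
Codon 7 CCC (Pro): third position 4-fold.
Codon 8 AAA (Lys): third position 2-fold.
Codon 9 GUU (Val): third position 4-fold.
Four-fold degenerate third positions: 5.

5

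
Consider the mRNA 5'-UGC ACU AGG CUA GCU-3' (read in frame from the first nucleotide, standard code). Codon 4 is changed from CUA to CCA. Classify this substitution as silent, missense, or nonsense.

Position 11 falls in codon 4: CUA → Leu.
After the substitution the codon is CCA → Pro.
Leu ≠ Pro, so this is a missense mutation.

missense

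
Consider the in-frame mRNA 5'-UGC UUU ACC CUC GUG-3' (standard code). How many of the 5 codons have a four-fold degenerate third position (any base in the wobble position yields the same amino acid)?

3

Codon 1 UGC (Cys): third position 2-fold.
Codon 2 UUU (Phe): third position 2-fold.
Codon 3 ACC (Thr): third position 4-fold.
Codon 4 CUC (Leu): third position 4-fold.
Codon 5 GUG (Val): third position 4-fold.
Four-fold degenerate third positions: 3.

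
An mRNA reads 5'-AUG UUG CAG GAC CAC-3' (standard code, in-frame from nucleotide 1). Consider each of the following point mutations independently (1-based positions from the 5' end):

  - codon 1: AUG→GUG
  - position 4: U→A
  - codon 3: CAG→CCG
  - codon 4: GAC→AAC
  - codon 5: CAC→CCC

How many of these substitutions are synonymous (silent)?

Codon 1: AUG (Met) → GUG (Val) — missense.
Codon 2: UUG (Leu) → AUG (Met) — missense.
Codon 3: CAG (Gln) → CCG (Pro) — missense.
Codon 4: GAC (Asp) → AAC (Asn) — missense.
Codon 5: CAC (His) → CCC (Pro) — missense.
Synonymous: 0 of 5.

0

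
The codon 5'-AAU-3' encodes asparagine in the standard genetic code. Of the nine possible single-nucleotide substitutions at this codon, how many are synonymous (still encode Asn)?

1

Position 1: none → 0 synonymous.
Position 2: none → 0 synonymous.
Position 3: AAC → 1 synonymous.
Total: 0 + 0 + 1 = 1.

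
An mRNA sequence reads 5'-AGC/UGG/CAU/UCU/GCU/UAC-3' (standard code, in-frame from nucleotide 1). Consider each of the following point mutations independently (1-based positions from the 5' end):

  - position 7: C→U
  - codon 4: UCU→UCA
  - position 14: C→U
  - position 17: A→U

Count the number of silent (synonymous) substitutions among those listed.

1

Codon 3: CAU (His) → UAU (Tyr) — missense.
Codon 4: UCU (Ser) → UCA (Ser) — synonymous.
Codon 5: GCU (Ala) → GUU (Val) — missense.
Codon 6: UAC (Tyr) → UUC (Phe) — missense.
Synonymous: 1 of 4.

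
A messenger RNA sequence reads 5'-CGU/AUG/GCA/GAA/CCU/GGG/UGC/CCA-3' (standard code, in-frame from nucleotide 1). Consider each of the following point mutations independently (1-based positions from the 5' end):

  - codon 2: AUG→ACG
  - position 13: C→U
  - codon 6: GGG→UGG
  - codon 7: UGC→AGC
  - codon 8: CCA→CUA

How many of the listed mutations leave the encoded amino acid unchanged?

Codon 2: AUG (Met) → ACG (Thr) — missense.
Codon 5: CCU (Pro) → UCU (Ser) — missense.
Codon 6: GGG (Gly) → UGG (Trp) — missense.
Codon 7: UGC (Cys) → AGC (Ser) — missense.
Codon 8: CCA (Pro) → CUA (Leu) — missense.
Synonymous: 0 of 5.

0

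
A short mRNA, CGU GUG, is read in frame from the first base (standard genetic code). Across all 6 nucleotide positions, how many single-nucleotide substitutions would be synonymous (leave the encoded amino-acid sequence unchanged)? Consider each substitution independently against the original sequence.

6

Codon 1 (CGU, Arg): 3 synonymous substitutions.
Codon 2 (GUG, Val): 3 synonymous substitutions.
Total: 3 + 3 = 6.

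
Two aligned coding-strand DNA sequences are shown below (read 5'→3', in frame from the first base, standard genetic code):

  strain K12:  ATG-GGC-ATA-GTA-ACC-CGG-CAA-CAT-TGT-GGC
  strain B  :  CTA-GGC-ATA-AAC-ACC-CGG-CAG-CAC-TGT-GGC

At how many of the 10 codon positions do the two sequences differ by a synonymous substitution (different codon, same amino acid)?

2

Codon 1: ATG Met / CTA Leu — nonsynonymous.
Codon 2: GGC Gly / GGC Gly — identical.
Codon 3: ATA Ile / ATA Ile — identical.
Codon 4: GTA Val / AAC Asn — nonsynonymous.
Codon 5: ACC Thr / ACC Thr — identical.
Codon 6: CGG Arg / CGG Arg — identical.
Codon 7: CAA Gln / CAG Gln — synonymous.
Codon 8: CAT His / CAC His — synonymous.
Codon 9: TGT Cys / TGT Cys — identical.
Codon 10: GGC Gly / GGC Gly — identical.
Synonymous differences: 2.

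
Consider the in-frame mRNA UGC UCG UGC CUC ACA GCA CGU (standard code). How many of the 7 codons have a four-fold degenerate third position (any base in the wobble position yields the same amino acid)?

5

Codon 1 UGC (Cys): third position 2-fold.
Codon 2 UCG (Ser): third position 4-fold.
Codon 3 UGC (Cys): third position 2-fold.
Codon 4 CUC (Leu): third position 4-fold.
Codon 5 ACA (Thr): third position 4-fold.
Codon 6 GCA (Ala): third position 4-fold.
Codon 7 CGU (Arg): third position 4-fold.
Four-fold degenerate third positions: 5.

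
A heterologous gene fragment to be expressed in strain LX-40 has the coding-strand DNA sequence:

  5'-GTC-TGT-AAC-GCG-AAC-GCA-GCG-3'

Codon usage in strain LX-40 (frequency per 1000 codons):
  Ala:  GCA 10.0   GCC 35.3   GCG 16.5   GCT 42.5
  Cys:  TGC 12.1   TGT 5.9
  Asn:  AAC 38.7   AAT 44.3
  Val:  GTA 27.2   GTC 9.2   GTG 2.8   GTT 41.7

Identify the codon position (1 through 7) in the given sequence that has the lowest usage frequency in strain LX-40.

Codon 1 GTC (Val): 9.2 per 1000.
Codon 2 TGT (Cys): 5.9 per 1000.
Codon 3 AAC (Asn): 38.7 per 1000.
Codon 4 GCG (Ala): 16.5 per 1000.
Codon 5 AAC (Asn): 38.7 per 1000.
Codon 6 GCA (Ala): 10.0 per 1000.
Codon 7 GCG (Ala): 16.5 per 1000.
Lowest frequency is 5.9 at codon 2.

2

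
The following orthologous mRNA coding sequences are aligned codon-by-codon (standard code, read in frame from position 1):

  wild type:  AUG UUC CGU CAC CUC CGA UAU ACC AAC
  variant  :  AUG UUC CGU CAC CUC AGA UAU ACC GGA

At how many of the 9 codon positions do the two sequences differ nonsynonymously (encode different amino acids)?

Codon 1: AUG Met / AUG Met — identical.
Codon 2: UUC Phe / UUC Phe — identical.
Codon 3: CGU Arg / CGU Arg — identical.
Codon 4: CAC His / CAC His — identical.
Codon 5: CUC Leu / CUC Leu — identical.
Codon 6: CGA Arg / AGA Arg — synonymous.
Codon 7: UAU Tyr / UAU Tyr — identical.
Codon 8: ACC Thr / ACC Thr — identical.
Codon 9: AAC Asn / GGA Gly — nonsynonymous.
Nonsynonymous differences: 1.

1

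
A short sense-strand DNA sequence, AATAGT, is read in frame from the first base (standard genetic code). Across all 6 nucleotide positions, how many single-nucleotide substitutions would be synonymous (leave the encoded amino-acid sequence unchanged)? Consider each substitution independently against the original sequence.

Codon 1 (AAT, Asn): 1 synonymous substitution.
Codon 2 (AGT, Ser): 1 synonymous substitution.
Total: 1 + 1 = 2.

2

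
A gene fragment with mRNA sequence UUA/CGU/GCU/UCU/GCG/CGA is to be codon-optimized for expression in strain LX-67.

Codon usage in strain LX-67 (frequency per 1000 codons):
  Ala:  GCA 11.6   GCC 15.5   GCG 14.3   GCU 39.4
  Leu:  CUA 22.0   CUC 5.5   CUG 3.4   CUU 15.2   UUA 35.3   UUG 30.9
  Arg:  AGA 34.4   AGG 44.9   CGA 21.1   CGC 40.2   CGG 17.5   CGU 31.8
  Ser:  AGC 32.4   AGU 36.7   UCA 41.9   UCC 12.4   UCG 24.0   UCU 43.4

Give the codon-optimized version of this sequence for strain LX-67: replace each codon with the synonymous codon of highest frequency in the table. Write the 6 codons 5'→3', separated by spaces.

Codon 1 (Leu): best is UUA at 35.3.
Codon 2 (Arg): best is AGG at 44.9.
Codon 3 (Ala): best is GCU at 39.4.
Codon 4 (Ser): best is UCU at 43.4.
Codon 5 (Ala): best is GCU at 39.4.
Codon 6 (Arg): best is AGG at 44.9.

UUA AGG GCU UCU GCU AGG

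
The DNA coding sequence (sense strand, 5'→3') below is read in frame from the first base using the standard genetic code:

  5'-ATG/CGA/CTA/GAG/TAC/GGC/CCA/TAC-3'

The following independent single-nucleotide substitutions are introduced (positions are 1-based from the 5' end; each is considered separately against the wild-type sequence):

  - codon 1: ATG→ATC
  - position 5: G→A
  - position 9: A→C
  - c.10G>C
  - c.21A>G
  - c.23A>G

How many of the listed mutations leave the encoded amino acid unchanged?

2

Codon 1: ATG (Met) → ATC (Ile) — missense.
Codon 2: CGA (Arg) → CAA (Gln) — missense.
Codon 3: CTA (Leu) → CTC (Leu) — synonymous.
Codon 4: GAG (Glu) → CAG (Gln) — missense.
Codon 7: CCA (Pro) → CCG (Pro) — synonymous.
Codon 8: TAC (Tyr) → TGC (Cys) — missense.
Synonymous: 2 of 6.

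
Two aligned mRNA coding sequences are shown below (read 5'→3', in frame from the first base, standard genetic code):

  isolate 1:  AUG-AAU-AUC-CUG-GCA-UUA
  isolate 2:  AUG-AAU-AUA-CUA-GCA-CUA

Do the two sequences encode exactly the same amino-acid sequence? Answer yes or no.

Codon 1: AUG Met / AUG Met — identical.
Codon 2: AAU Asn / AAU Asn — identical.
Codon 3: AUC Ile / AUA Ile — synonymous.
Codon 4: CUG Leu / CUA Leu — synonymous.
Codon 5: GCA Ala / GCA Ala — identical.
Codon 6: UUA Leu / CUA Leu — synonymous.
Nonsynonymous differences: 0 → same protein.

yes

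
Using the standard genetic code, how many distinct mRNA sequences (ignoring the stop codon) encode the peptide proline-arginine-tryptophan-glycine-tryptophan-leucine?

Pro: 4 codons.
Arg: 6 codons.
Trp: 1 codon.
Gly: 4 codons.
Trp: 1 codon.
Leu: 6 codons.
4 × 6 × 1 × 4 × 1 × 6 = 576.

576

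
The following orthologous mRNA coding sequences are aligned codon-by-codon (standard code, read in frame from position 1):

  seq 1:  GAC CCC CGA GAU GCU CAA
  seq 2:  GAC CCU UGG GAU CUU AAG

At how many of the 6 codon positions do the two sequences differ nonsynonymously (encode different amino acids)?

3

Codon 1: GAC Asp / GAC Asp — identical.
Codon 2: CCC Pro / CCU Pro — synonymous.
Codon 3: CGA Arg / UGG Trp — nonsynonymous.
Codon 4: GAU Asp / GAU Asp — identical.
Codon 5: GCU Ala / CUU Leu — nonsynonymous.
Codon 6: CAA Gln / AAG Lys — nonsynonymous.
Nonsynonymous differences: 3.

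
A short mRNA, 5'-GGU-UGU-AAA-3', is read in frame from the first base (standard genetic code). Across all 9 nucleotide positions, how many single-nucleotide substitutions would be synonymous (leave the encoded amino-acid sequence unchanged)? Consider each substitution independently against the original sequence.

Codon 1 (GGU, Gly): 3 synonymous substitutions.
Codon 2 (UGU, Cys): 1 synonymous substitution.
Codon 3 (AAA, Lys): 1 synonymous substitution.
Total: 3 + 1 + 1 = 5.

5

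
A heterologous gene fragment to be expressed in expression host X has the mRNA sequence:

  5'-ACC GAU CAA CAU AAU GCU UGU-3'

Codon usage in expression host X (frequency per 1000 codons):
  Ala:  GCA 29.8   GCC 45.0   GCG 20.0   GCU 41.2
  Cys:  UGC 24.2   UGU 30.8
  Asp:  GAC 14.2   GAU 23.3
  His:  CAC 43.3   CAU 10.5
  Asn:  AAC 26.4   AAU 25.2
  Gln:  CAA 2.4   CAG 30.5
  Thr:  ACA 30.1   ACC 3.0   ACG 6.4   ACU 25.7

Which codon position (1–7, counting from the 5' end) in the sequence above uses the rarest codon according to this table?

Codon 1 ACC (Thr): 3.0 per 1000.
Codon 2 GAU (Asp): 23.3 per 1000.
Codon 3 CAA (Gln): 2.4 per 1000.
Codon 4 CAU (His): 10.5 per 1000.
Codon 5 AAU (Asn): 25.2 per 1000.
Codon 6 GCU (Ala): 41.2 per 1000.
Codon 7 UGU (Cys): 30.8 per 1000.
Lowest frequency is 2.4 at codon 3.

3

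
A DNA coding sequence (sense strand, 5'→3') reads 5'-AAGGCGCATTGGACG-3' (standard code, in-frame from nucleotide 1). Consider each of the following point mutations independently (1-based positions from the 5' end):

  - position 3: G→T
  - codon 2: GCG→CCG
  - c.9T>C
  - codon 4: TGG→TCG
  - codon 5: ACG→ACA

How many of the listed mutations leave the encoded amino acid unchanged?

2

Codon 1: AAG (Lys) → AAT (Asn) — missense.
Codon 2: GCG (Ala) → CCG (Pro) — missense.
Codon 3: CAT (His) → CAC (His) — synonymous.
Codon 4: TGG (Trp) → TCG (Ser) — missense.
Codon 5: ACG (Thr) → ACA (Thr) — synonymous.
Synonymous: 2 of 5.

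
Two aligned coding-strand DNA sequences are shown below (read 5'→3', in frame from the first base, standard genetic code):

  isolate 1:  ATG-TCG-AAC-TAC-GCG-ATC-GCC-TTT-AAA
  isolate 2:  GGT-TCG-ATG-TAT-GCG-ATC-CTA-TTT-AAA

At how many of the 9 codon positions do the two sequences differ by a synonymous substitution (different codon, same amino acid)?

1

Codon 1: ATG Met / GGT Gly — nonsynonymous.
Codon 2: TCG Ser / TCG Ser — identical.
Codon 3: AAC Asn / ATG Met — nonsynonymous.
Codon 4: TAC Tyr / TAT Tyr — synonymous.
Codon 5: GCG Ala / GCG Ala — identical.
Codon 6: ATC Ile / ATC Ile — identical.
Codon 7: GCC Ala / CTA Leu — nonsynonymous.
Codon 8: TTT Phe / TTT Phe — identical.
Codon 9: AAA Lys / AAA Lys — identical.
Synonymous differences: 1.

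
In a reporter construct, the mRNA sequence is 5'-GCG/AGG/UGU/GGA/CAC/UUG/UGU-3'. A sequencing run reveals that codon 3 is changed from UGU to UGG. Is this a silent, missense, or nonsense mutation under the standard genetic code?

missense

Position 9 falls in codon 3: UGU → Cys.
After the substitution the codon is UGG → Trp.
Cys ≠ Trp, so this is a missense mutation.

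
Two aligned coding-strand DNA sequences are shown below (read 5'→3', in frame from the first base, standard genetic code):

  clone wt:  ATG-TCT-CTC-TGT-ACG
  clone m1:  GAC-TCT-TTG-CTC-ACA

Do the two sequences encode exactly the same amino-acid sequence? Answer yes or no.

Codon 1: ATG Met / GAC Asp — nonsynonymous.
Codon 2: TCT Ser / TCT Ser — identical.
Codon 3: CTC Leu / TTG Leu — synonymous.
Codon 4: TGT Cys / CTC Leu — nonsynonymous.
Codon 5: ACG Thr / ACA Thr — synonymous.
Nonsynonymous differences: 2 → different protein.

no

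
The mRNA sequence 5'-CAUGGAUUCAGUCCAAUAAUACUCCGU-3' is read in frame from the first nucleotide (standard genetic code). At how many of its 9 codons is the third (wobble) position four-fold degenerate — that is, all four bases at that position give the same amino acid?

Codon 1 CAU (His): third position 2-fold.
Codon 2 GGA (Gly): third position 4-fold.
Codon 3 UUC (Phe): third position 2-fold.
Codon 4 AGU (Ser): third position 2-fold.
Codon 5 CCA (Pro): third position 4-fold.
Codon 6 AUA (Ile): third position 3-fold.
Codon 7 AUA (Ile): third position 3-fold.
Codon 8 CUC (Leu): third position 4-fold.
Codon 9 CGU (Arg): third position 4-fold.
Four-fold degenerate third positions: 4.

4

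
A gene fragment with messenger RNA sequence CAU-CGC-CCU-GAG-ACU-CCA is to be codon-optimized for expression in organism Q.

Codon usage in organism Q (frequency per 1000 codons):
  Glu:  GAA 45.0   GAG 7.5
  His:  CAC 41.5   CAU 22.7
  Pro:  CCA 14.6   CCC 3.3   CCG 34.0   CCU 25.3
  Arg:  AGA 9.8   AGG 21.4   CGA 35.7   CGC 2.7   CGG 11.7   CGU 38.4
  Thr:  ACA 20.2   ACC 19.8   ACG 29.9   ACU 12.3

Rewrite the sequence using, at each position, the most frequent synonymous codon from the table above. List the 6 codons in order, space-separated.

Codon 1 (His): best is CAC at 41.5.
Codon 2 (Arg): best is CGU at 38.4.
Codon 3 (Pro): best is CCG at 34.0.
Codon 4 (Glu): best is GAA at 45.0.
Codon 5 (Thr): best is ACG at 29.9.
Codon 6 (Pro): best is CCG at 34.0.

CAC CGU CCG GAA ACG CCG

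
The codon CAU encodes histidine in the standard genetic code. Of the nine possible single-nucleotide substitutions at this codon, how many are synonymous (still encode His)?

Position 1: none → 0 synonymous.
Position 2: none → 0 synonymous.
Position 3: CAC → 1 synonymous.
Total: 0 + 0 + 1 = 1.

1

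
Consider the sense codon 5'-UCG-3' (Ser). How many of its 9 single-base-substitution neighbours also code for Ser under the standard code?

Position 1: none → 0 synonymous.
Position 2: none → 0 synonymous.
Position 3: UCU, UCC, UCA → 3 synonymous.
Total: 0 + 0 + 3 = 3.

3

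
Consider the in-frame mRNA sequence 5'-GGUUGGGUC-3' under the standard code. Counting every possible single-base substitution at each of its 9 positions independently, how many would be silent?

Codon 1 (GGU, Gly): 3 synonymous substitutions.
Codon 2 (UGG, Trp): 0 synonymous substitutions.
Codon 3 (GUC, Val): 3 synonymous substitutions.
Total: 3 + 0 + 3 = 6.

6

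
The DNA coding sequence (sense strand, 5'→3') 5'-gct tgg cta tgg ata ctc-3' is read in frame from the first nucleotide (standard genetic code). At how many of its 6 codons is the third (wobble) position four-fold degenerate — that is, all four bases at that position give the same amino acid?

3

Codon 1 GCT (Ala): third position 4-fold.
Codon 2 TGG (Trp): third position 1-fold.
Codon 3 CTA (Leu): third position 4-fold.
Codon 4 TGG (Trp): third position 1-fold.
Codon 5 ATA (Ile): third position 3-fold.
Codon 6 CTC (Leu): third position 4-fold.
Four-fold degenerate third positions: 3.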